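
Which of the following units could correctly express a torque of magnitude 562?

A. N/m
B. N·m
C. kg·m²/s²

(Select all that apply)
B, C

torque has SI base units: kg * m^2 / s^2

Checking each option against kg * m^2 / s^2:
  A. N/m: ✗ does not match
  B. N·m: ✓ matches
  C. kg·m²/s²: ✓ matches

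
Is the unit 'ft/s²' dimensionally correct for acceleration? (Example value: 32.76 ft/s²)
Yes

acceleration has SI base units: m / s^2
ft/s² reduces to the same SI base units, so it is a valid unit for acceleration.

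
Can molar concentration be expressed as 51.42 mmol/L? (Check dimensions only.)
Yes

molar concentration has SI base units: mol / m^3
mmol/L reduces to the same SI base units, so it is a valid unit for molar concentration.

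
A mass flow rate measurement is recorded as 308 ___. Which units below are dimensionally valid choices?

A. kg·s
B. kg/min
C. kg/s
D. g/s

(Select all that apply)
B, C, D

mass flow rate has SI base units: kg / s

Checking each option against kg / s:
  A. kg·s: ✗ does not match
  B. kg/min: ✓ matches
  C. kg/s: ✓ matches
  D. g/s: ✓ matches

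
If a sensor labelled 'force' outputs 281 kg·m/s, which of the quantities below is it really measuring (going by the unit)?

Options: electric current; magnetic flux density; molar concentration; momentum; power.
momentum

force should have units dimensionally equivalent to kg * m / s^2 (e.g. N).
The given unit 'kg·m/s' reduces to kg * m / s. Of the listed options, that is the dimensionality of momentum.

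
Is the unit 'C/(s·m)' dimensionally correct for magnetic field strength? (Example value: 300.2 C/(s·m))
Yes

magnetic field strength has SI base units: A / m
C/(s·m) reduces to the same SI base units, so it is a valid unit for magnetic field strength.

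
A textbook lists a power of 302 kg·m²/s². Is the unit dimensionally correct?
No

power has SI base units: kg * m^2 / s^3
kg·m²/s² does NOT reduce to kg * m^2 / s^3; a valid unit for power would be e.g. W.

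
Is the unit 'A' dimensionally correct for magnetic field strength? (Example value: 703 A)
No

magnetic field strength has SI base units: A / m
A does NOT reduce to A / m; a valid unit for magnetic field strength would be e.g. A/m.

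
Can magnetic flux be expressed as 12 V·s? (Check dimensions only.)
Yes

magnetic flux has SI base units: kg * m^2 / (A * s^2)
V·s reduces to the same SI base units, so it is a valid unit for magnetic flux.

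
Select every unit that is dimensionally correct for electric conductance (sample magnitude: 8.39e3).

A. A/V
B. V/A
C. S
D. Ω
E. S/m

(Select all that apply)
A, C

electric conductance has SI base units: A^2 * s^3 / (kg * m^2)

Checking each option against A^2 * s^3 / (kg * m^2):
  A. A/V: ✓ matches
  B. V/A: ✗ does not match
  C. S: ✓ matches
  D. Ω: ✗ does not match
  E. S/m: ✗ does not match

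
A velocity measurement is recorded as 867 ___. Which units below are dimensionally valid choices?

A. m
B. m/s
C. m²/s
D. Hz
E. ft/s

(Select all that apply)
B, E

velocity has SI base units: m / s

Checking each option against m / s:
  A. m: ✗ does not match
  B. m/s: ✓ matches
  C. m²/s: ✗ does not match
  D. Hz: ✗ does not match
  E. ft/s: ✓ matches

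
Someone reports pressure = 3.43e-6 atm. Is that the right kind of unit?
Yes

pressure has SI base units: kg / (m * s^2)
atm reduces to the same SI base units, so it is a valid unit for pressure.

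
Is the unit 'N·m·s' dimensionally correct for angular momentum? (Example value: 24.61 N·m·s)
Yes

angular momentum has SI base units: kg * m^2 / s
N·m·s reduces to the same SI base units, so it is a valid unit for angular momentum.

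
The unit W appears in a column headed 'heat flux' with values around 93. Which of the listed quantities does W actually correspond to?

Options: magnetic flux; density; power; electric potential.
power

heat flux should have units dimensionally equivalent to kg / s^3 (e.g. W/m²).
The given unit 'W' reduces to kg * m^2 / s^3. Of the listed options, that is the dimensionality of power.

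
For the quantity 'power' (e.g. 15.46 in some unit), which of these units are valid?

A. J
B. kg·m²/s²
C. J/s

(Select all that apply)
C

power has SI base units: kg * m^2 / s^3

Checking each option against kg * m^2 / s^3:
  A. J: ✗ does not match
  B. kg·m²/s²: ✗ does not match
  C. J/s: ✓ matches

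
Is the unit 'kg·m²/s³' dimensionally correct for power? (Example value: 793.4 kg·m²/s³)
Yes

power has SI base units: kg * m^2 / s^3
kg·m²/s³ reduces to the same SI base units, so it is a valid unit for power.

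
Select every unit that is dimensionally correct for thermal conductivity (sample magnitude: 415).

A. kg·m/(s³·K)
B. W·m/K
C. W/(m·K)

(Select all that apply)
A, C

thermal conductivity has SI base units: kg * m / (s^3 * K)

Checking each option against kg * m / (s^3 * K):
  A. kg·m/(s³·K): ✓ matches
  B. W·m/K: ✗ does not match
  C. W/(m·K): ✓ matches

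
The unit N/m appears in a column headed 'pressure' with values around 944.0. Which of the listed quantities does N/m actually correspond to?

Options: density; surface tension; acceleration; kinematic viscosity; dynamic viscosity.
surface tension

pressure should have units dimensionally equivalent to kg / (m * s^2) (e.g. Pa).
The given unit 'N/m' reduces to kg / s^2. Of the listed options, that is the dimensionality of surface tension.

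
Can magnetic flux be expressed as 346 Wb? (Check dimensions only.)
Yes

magnetic flux has SI base units: kg * m^2 / (A * s^2)
Wb reduces to the same SI base units, so it is a valid unit for magnetic flux.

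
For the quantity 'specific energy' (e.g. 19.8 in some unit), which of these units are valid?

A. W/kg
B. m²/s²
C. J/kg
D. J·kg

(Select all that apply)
B, C

specific energy has SI base units: m^2 / s^2

Checking each option against m^2 / s^2:
  A. W/kg: ✗ does not match
  B. m²/s²: ✓ matches
  C. J/kg: ✓ matches
  D. J·kg: ✗ does not match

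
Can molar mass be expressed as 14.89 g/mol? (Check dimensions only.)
Yes

molar mass has SI base units: kg / mol
g/mol reduces to the same SI base units, so it is a valid unit for molar mass.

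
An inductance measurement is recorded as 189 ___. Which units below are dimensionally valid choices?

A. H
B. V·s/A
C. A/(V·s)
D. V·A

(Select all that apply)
A, B

inductance has SI base units: kg * m^2 / (A^2 * s^2)

Checking each option against kg * m^2 / (A^2 * s^2):
  A. H: ✓ matches
  B. V·s/A: ✓ matches
  C. A/(V·s): ✗ does not match
  D. V·A: ✗ does not match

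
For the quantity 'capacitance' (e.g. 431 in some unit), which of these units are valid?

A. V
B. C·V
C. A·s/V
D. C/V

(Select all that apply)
C, D

capacitance has SI base units: A^2 * s^4 / (kg * m^2)

Checking each option against A^2 * s^4 / (kg * m^2):
  A. V: ✗ does not match
  B. C·V: ✗ does not match
  C. A·s/V: ✓ matches
  D. C/V: ✓ matches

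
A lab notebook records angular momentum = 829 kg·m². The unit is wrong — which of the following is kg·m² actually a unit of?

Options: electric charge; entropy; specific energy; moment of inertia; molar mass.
moment of inertia

angular momentum should have units dimensionally equivalent to kg * m^2 / s (e.g. kg·m²/s).
The given unit 'kg·m²' reduces to kg * m^2. Of the listed options, that is the dimensionality of moment of inertia.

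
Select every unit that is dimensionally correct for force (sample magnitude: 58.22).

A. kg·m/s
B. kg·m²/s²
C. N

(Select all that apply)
C

force has SI base units: kg * m / s^2

Checking each option against kg * m / s^2:
  A. kg·m/s: ✗ does not match
  B. kg·m²/s²: ✗ does not match
  C. N: ✓ matches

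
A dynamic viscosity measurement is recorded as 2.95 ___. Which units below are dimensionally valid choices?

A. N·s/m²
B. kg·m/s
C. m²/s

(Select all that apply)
A

dynamic viscosity has SI base units: kg / (m * s)

Checking each option against kg / (m * s):
  A. N·s/m²: ✓ matches
  B. kg·m/s: ✗ does not match
  C. m²/s: ✗ does not match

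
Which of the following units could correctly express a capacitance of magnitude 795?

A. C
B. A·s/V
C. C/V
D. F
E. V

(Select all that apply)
B, C, D

capacitance has SI base units: A^2 * s^4 / (kg * m^2)

Checking each option against A^2 * s^4 / (kg * m^2):
  A. C: ✗ does not match
  B. A·s/V: ✓ matches
  C. C/V: ✓ matches
  D. F: ✓ matches
  E. V: ✗ does not match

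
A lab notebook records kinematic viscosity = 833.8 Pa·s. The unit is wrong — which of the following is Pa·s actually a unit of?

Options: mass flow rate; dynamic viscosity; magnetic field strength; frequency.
dynamic viscosity

kinematic viscosity should have units dimensionally equivalent to m^2 / s (e.g. m²/s).
The given unit 'Pa·s' reduces to kg / (m * s). Of the listed options, that is the dimensionality of dynamic viscosity.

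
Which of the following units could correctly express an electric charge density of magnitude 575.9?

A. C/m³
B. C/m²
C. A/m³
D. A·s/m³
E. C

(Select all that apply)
A, D

electric charge density has SI base units: A * s / m^3

Checking each option against A * s / m^3:
  A. C/m³: ✓ matches
  B. C/m²: ✗ does not match
  C. A/m³: ✗ does not match
  D. A·s/m³: ✓ matches
  E. C: ✗ does not match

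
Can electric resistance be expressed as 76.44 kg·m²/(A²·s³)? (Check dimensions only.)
Yes

electric resistance has SI base units: kg * m^2 / (A^2 * s^3)
kg·m²/(A²·s³) reduces to the same SI base units, so it is a valid unit for electric resistance.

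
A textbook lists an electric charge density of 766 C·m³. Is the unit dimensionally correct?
No

electric charge density has SI base units: A * s / m^3
C·m³ does NOT reduce to A * s / m^3; a valid unit for electric charge density would be e.g. C/m³.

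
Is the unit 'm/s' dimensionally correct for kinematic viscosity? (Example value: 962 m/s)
No

kinematic viscosity has SI base units: m^2 / s
m/s does NOT reduce to m^2 / s; a valid unit for kinematic viscosity would be e.g. m²/s.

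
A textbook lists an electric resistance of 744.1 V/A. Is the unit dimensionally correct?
Yes

electric resistance has SI base units: kg * m^2 / (A^2 * s^3)
V/A reduces to the same SI base units, so it is a valid unit for electric resistance.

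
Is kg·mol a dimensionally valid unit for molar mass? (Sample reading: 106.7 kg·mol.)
No

molar mass has SI base units: kg / mol
kg·mol does NOT reduce to kg / mol; a valid unit for molar mass would be e.g. kg/mol.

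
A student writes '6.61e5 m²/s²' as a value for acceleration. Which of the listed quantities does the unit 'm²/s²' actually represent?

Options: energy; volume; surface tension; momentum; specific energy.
specific energy

acceleration should have units dimensionally equivalent to m / s^2 (e.g. m/s²).
The given unit 'm²/s²' reduces to m^2 / s^2. Of the listed options, that is the dimensionality of specific energy.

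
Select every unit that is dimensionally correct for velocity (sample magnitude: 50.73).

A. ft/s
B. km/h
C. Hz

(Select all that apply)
A, B

velocity has SI base units: m / s

Checking each option against m / s:
  A. ft/s: ✓ matches
  B. km/h: ✓ matches
  C. Hz: ✗ does not match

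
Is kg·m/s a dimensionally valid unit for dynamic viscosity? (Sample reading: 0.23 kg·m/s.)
No

dynamic viscosity has SI base units: kg / (m * s)
kg·m/s does NOT reduce to kg / (m * s); a valid unit for dynamic viscosity would be e.g. Pa·s.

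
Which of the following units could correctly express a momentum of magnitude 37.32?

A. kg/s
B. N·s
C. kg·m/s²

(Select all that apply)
B

momentum has SI base units: kg * m / s

Checking each option against kg * m / s:
  A. kg/s: ✗ does not match
  B. N·s: ✓ matches
  C. kg·m/s²: ✗ does not match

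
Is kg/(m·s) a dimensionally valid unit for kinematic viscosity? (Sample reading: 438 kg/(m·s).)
No

kinematic viscosity has SI base units: m^2 / s
kg/(m·s) does NOT reduce to m^2 / s; a valid unit for kinematic viscosity would be e.g. m²/s.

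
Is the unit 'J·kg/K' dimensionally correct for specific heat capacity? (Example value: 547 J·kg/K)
No

specific heat capacity has SI base units: m^2 / (s^2 * K)
J·kg/K does NOT reduce to m^2 / (s^2 * K); a valid unit for specific heat capacity would be e.g. J/(kg·K).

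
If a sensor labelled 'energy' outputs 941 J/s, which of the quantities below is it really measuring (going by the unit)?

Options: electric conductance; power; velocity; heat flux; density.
power

energy should have units dimensionally equivalent to kg * m^2 / s^2 (e.g. J).
The given unit 'J/s' reduces to kg * m^2 / s^3. Of the listed options, that is the dimensionality of power.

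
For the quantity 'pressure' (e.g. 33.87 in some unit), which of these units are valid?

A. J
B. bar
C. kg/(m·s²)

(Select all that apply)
B, C

pressure has SI base units: kg / (m * s^2)

Checking each option against kg / (m * s^2):
  A. J: ✗ does not match
  B. bar: ✓ matches
  C. kg/(m·s²): ✓ matches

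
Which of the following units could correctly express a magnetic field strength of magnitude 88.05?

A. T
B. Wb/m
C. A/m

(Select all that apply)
C

magnetic field strength has SI base units: A / m

Checking each option against A / m:
  A. T: ✗ does not match
  B. Wb/m: ✗ does not match
  C. A/m: ✓ matches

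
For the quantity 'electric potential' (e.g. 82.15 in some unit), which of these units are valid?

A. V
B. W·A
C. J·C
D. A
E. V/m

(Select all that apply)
A

electric potential has SI base units: kg * m^2 / (A * s^3)

Checking each option against kg * m^2 / (A * s^3):
  A. V: ✓ matches
  B. W·A: ✗ does not match
  C. J·C: ✗ does not match
  D. A: ✗ does not match
  E. V/m: ✗ does not match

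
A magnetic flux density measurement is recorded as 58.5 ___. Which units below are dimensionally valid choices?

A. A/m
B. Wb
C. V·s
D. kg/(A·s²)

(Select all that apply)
D

magnetic flux density has SI base units: kg / (A * s^2)

Checking each option against kg / (A * s^2):
  A. A/m: ✗ does not match
  B. Wb: ✗ does not match
  C. V·s: ✗ does not match
  D. kg/(A·s²): ✓ matches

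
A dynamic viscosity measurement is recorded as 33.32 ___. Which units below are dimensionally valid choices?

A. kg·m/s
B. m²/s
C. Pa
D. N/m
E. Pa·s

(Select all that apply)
E

dynamic viscosity has SI base units: kg / (m * s)

Checking each option against kg / (m * s):
  A. kg·m/s: ✗ does not match
  B. m²/s: ✗ does not match
  C. Pa: ✗ does not match
  D. N/m: ✗ does not match
  E. Pa·s: ✓ matches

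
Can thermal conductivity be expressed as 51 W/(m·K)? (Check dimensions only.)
Yes

thermal conductivity has SI base units: kg * m / (s^3 * K)
W/(m·K) reduces to the same SI base units, so it is a valid unit for thermal conductivity.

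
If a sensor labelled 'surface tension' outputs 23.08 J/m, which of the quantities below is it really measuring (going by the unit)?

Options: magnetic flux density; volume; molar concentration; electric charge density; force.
force

surface tension should have units dimensionally equivalent to kg / s^2 (e.g. N/m).
The given unit 'J/m' reduces to kg * m / s^2. Of the listed options, that is the dimensionality of force.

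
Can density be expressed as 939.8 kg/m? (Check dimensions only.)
No

density has SI base units: kg / m^3
kg/m does NOT reduce to kg / m^3; a valid unit for density would be e.g. kg/m³.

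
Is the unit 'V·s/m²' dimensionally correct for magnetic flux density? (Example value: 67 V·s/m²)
Yes

magnetic flux density has SI base units: kg / (A * s^2)
V·s/m² reduces to the same SI base units, so it is a valid unit for magnetic flux density.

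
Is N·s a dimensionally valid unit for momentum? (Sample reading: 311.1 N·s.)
Yes

momentum has SI base units: kg * m / s
N·s reduces to the same SI base units, so it is a valid unit for momentum.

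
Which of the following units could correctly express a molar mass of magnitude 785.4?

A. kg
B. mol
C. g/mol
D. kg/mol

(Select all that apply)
C, D

molar mass has SI base units: kg / mol

Checking each option against kg / mol:
  A. kg: ✗ does not match
  B. mol: ✗ does not match
  C. g/mol: ✓ matches
  D. kg/mol: ✓ matches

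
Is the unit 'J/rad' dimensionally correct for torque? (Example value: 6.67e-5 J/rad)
Yes

torque has SI base units: kg * m^2 / s^2
J/rad reduces to the same SI base units, so it is a valid unit for torque.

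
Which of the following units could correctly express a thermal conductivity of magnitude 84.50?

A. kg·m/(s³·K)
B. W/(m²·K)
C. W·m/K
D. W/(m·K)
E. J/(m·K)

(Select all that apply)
A, D

thermal conductivity has SI base units: kg * m / (s^3 * K)

Checking each option against kg * m / (s^3 * K):
  A. kg·m/(s³·K): ✓ matches
  B. W/(m²·K): ✗ does not match
  C. W·m/K: ✗ does not match
  D. W/(m·K): ✓ matches
  E. J/(m·K): ✗ does not match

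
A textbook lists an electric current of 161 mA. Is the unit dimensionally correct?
Yes

electric current has SI base units: A
mA reduces to the same SI base units, so it is a valid unit for electric current.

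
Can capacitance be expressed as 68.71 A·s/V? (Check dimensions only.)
Yes

capacitance has SI base units: A^2 * s^4 / (kg * m^2)
A·s/V reduces to the same SI base units, so it is a valid unit for capacitance.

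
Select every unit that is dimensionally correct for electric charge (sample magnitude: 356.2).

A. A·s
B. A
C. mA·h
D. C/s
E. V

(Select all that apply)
A, C

electric charge has SI base units: A * s

Checking each option against A * s:
  A. A·s: ✓ matches
  B. A: ✗ does not match
  C. mA·h: ✓ matches
  D. C/s: ✗ does not match
  E. V: ✗ does not match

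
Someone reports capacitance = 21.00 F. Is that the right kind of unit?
Yes

capacitance has SI base units: A^2 * s^4 / (kg * m^2)
F reduces to the same SI base units, so it is a valid unit for capacitance.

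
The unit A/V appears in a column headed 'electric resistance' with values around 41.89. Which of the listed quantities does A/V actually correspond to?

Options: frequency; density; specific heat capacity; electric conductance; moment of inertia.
electric conductance

electric resistance should have units dimensionally equivalent to kg * m^2 / (A^2 * s^3) (e.g. Ω).
The given unit 'A/V' reduces to A^2 * s^3 / (kg * m^2). Of the listed options, that is the dimensionality of electric conductance.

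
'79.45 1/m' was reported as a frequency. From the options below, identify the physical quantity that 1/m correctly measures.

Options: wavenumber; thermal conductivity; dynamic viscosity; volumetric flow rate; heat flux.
wavenumber

frequency should have units dimensionally equivalent to 1 / s (e.g. Hz).
The given unit '1/m' reduces to 1 / m. Of the listed options, that is the dimensionality of wavenumber.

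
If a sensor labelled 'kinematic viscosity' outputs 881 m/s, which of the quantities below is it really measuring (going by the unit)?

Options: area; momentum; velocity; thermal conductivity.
velocity

kinematic viscosity should have units dimensionally equivalent to m^2 / s (e.g. m²/s).
The given unit 'm/s' reduces to m / s. Of the listed options, that is the dimensionality of velocity.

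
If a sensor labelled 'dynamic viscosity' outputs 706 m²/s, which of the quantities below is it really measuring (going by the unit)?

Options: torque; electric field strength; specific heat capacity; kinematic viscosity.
kinematic viscosity

dynamic viscosity should have units dimensionally equivalent to kg / (m * s) (e.g. Pa·s).
The given unit 'm²/s' reduces to m^2 / s. Of the listed options, that is the dimensionality of kinematic viscosity.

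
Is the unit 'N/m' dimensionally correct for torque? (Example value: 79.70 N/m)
No

torque has SI base units: kg * m^2 / s^2
N/m does NOT reduce to kg * m^2 / s^2; a valid unit for torque would be e.g. N·m.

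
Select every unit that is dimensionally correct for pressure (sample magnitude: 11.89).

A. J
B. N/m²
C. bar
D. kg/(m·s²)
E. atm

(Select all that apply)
B, C, D, E

pressure has SI base units: kg / (m * s^2)

Checking each option against kg / (m * s^2):
  A. J: ✗ does not match
  B. N/m²: ✓ matches
  C. bar: ✓ matches
  D. kg/(m·s²): ✓ matches
  E. atm: ✓ matches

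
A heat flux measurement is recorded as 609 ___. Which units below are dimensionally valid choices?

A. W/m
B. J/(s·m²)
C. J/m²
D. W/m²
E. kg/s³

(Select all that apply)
B, D, E

heat flux has SI base units: kg / s^3

Checking each option against kg / s^3:
  A. W/m: ✗ does not match
  B. J/(s·m²): ✓ matches
  C. J/m²: ✗ does not match
  D. W/m²: ✓ matches
  E. kg/s³: ✓ matches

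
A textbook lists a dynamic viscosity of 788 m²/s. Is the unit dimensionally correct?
No

dynamic viscosity has SI base units: kg / (m * s)
m²/s does NOT reduce to kg / (m * s); a valid unit for dynamic viscosity would be e.g. Pa·s.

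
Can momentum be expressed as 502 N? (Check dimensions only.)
No

momentum has SI base units: kg * m / s
N does NOT reduce to kg * m / s; a valid unit for momentum would be e.g. kg·m/s.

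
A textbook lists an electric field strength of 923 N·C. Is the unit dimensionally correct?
No

electric field strength has SI base units: kg * m / (A * s^3)
N·C does NOT reduce to kg * m / (A * s^3); a valid unit for electric field strength would be e.g. V/m.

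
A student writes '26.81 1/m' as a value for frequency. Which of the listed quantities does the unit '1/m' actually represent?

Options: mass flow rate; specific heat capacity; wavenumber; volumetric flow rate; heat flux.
wavenumber

frequency should have units dimensionally equivalent to 1 / s (e.g. Hz).
The given unit '1/m' reduces to 1 / m. Of the listed options, that is the dimensionality of wavenumber.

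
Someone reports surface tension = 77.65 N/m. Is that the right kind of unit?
Yes

surface tension has SI base units: kg / s^2
N/m reduces to the same SI base units, so it is a valid unit for surface tension.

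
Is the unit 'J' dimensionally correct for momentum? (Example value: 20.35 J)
No

momentum has SI base units: kg * m / s
J does NOT reduce to kg * m / s; a valid unit for momentum would be e.g. kg·m/s.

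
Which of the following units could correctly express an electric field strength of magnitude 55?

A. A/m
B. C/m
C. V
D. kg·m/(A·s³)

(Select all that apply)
D

electric field strength has SI base units: kg * m / (A * s^3)

Checking each option against kg * m / (A * s^3):
  A. A/m: ✗ does not match
  B. C/m: ✗ does not match
  C. V: ✗ does not match
  D. kg·m/(A·s³): ✓ matches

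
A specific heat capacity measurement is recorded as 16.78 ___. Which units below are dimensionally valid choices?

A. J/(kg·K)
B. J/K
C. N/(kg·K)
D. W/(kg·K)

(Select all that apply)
A

specific heat capacity has SI base units: m^2 / (s^2 * K)

Checking each option against m^2 / (s^2 * K):
  A. J/(kg·K): ✓ matches
  B. J/K: ✗ does not match
  C. N/(kg·K): ✗ does not match
  D. W/(kg·K): ✗ does not match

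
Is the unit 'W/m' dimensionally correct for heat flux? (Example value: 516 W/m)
No

heat flux has SI base units: kg / s^3
W/m does NOT reduce to kg / s^3; a valid unit for heat flux would be e.g. W/m².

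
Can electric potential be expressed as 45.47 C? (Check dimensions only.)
No

electric potential has SI base units: kg * m^2 / (A * s^3)
C does NOT reduce to kg * m^2 / (A * s^3); a valid unit for electric potential would be e.g. V.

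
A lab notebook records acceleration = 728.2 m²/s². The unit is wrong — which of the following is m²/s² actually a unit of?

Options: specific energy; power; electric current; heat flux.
specific energy

acceleration should have units dimensionally equivalent to m / s^2 (e.g. m/s²).
The given unit 'm²/s²' reduces to m^2 / s^2. Of the listed options, that is the dimensionality of specific energy.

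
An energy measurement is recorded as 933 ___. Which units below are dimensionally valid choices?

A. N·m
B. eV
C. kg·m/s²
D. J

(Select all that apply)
A, B, D

energy has SI base units: kg * m^2 / s^2

Checking each option against kg * m^2 / s^2:
  A. N·m: ✓ matches
  B. eV: ✓ matches
  C. kg·m/s²: ✗ does not match
  D. J: ✓ matches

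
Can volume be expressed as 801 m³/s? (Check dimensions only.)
No

volume has SI base units: m^3
m³/s does NOT reduce to m^3; a valid unit for volume would be e.g. m³.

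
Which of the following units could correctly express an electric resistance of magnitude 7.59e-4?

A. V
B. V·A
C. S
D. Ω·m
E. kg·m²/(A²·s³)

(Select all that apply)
E

electric resistance has SI base units: kg * m^2 / (A^2 * s^3)

Checking each option against kg * m^2 / (A^2 * s^3):
  A. V: ✗ does not match
  B. V·A: ✗ does not match
  C. S: ✗ does not match
  D. Ω·m: ✗ does not match
  E. kg·m²/(A²·s³): ✓ matches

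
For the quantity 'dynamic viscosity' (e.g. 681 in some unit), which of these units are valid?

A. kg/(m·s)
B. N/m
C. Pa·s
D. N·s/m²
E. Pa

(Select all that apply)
A, C, D

dynamic viscosity has SI base units: kg / (m * s)

Checking each option against kg / (m * s):
  A. kg/(m·s): ✓ matches
  B. N/m: ✗ does not match
  C. Pa·s: ✓ matches
  D. N·s/m²: ✓ matches
  E. Pa: ✗ does not match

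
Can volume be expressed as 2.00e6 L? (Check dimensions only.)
Yes

volume has SI base units: m^3
L reduces to the same SI base units, so it is a valid unit for volume.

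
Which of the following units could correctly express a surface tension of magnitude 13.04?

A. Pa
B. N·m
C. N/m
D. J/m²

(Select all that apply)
C, D

surface tension has SI base units: kg / s^2

Checking each option against kg / s^2:
  A. Pa: ✗ does not match
  B. N·m: ✗ does not match
  C. N/m: ✓ matches
  D. J/m²: ✓ matches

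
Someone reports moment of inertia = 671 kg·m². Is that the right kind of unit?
Yes

moment of inertia has SI base units: kg * m^2
kg·m² reduces to the same SI base units, so it is a valid unit for moment of inertia.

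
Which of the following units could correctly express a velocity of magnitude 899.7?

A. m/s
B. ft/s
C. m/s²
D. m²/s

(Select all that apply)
A, B

velocity has SI base units: m / s

Checking each option against m / s:
  A. m/s: ✓ matches
  B. ft/s: ✓ matches
  C. m/s²: ✗ does not match
  D. m²/s: ✗ does not match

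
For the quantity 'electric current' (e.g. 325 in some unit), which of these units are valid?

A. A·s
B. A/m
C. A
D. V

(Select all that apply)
C

electric current has SI base units: A

Checking each option against A:
  A. A·s: ✗ does not match
  B. A/m: ✗ does not match
  C. A: ✓ matches
  D. V: ✗ does not match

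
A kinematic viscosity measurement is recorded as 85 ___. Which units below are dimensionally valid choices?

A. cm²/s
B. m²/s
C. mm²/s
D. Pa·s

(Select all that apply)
A, B, C

kinematic viscosity has SI base units: m^2 / s

Checking each option against m^2 / s:
  A. cm²/s: ✓ matches
  B. m²/s: ✓ matches
  C. mm²/s: ✓ matches
  D. Pa·s: ✗ does not match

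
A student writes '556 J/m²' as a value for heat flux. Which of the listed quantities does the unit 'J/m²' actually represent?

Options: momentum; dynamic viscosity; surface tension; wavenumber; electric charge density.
surface tension

heat flux should have units dimensionally equivalent to kg / s^3 (e.g. W/m²).
The given unit 'J/m²' reduces to kg / s^2. Of the listed options, that is the dimensionality of surface tension.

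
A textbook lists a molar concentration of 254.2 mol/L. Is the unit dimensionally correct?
Yes

molar concentration has SI base units: mol / m^3
mol/L reduces to the same SI base units, so it is a valid unit for molar concentration.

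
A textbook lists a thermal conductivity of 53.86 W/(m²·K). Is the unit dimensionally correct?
No

thermal conductivity has SI base units: kg * m / (s^3 * K)
W/(m²·K) does NOT reduce to kg * m / (s^3 * K); a valid unit for thermal conductivity would be e.g. W/(m·K).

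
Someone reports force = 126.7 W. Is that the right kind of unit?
No

force has SI base units: kg * m / s^2
W does NOT reduce to kg * m / s^2; a valid unit for force would be e.g. N.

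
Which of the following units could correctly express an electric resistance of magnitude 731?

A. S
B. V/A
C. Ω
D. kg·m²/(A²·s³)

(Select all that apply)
B, C, D

electric resistance has SI base units: kg * m^2 / (A^2 * s^3)

Checking each option against kg * m^2 / (A^2 * s^3):
  A. S: ✗ does not match
  B. V/A: ✓ matches
  C. Ω: ✓ matches
  D. kg·m²/(A²·s³): ✓ matches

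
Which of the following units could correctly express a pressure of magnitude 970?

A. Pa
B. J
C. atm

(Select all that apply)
A, C

pressure has SI base units: kg / (m * s^2)

Checking each option against kg / (m * s^2):
  A. Pa: ✓ matches
  B. J: ✗ does not match
  C. atm: ✓ matches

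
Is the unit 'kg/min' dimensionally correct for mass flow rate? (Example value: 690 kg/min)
Yes

mass flow rate has SI base units: kg / s
kg/min reduces to the same SI base units, so it is a valid unit for mass flow rate.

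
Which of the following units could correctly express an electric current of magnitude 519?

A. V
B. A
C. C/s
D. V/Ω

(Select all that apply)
B, C, D

electric current has SI base units: A

Checking each option against A:
  A. V: ✗ does not match
  B. A: ✓ matches
  C. C/s: ✓ matches
  D. V/Ω: ✓ matches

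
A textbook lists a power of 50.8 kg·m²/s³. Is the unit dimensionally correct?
Yes

power has SI base units: kg * m^2 / s^3
kg·m²/s³ reduces to the same SI base units, so it is a valid unit for power.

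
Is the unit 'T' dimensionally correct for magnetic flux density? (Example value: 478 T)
Yes

magnetic flux density has SI base units: kg / (A * s^2)
T reduces to the same SI base units, so it is a valid unit for magnetic flux density.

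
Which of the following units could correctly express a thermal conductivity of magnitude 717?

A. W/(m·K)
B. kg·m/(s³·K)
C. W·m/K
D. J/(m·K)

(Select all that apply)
A, B

thermal conductivity has SI base units: kg * m / (s^3 * K)

Checking each option against kg * m / (s^3 * K):
  A. W/(m·K): ✓ matches
  B. kg·m/(s³·K): ✓ matches
  C. W·m/K: ✗ does not match
  D. J/(m·K): ✗ does not match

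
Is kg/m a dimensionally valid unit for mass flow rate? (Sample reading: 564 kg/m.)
No

mass flow rate has SI base units: kg / s
kg/m does NOT reduce to kg / s; a valid unit for mass flow rate would be e.g. kg/s.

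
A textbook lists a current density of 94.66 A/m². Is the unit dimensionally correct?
Yes

current density has SI base units: A / m^2
A/m² reduces to the same SI base units, so it is a valid unit for current density.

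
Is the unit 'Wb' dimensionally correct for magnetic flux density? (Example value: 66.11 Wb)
No

magnetic flux density has SI base units: kg / (A * s^2)
Wb does NOT reduce to kg / (A * s^2); a valid unit for magnetic flux density would be e.g. T.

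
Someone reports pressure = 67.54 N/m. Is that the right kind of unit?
No

pressure has SI base units: kg / (m * s^2)
N/m does NOT reduce to kg / (m * s^2); a valid unit for pressure would be e.g. Pa.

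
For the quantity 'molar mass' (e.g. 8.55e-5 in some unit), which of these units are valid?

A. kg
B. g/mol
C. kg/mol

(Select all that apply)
B, C

molar mass has SI base units: kg / mol

Checking each option against kg / mol:
  A. kg: ✗ does not match
  B. g/mol: ✓ matches
  C. kg/mol: ✓ matches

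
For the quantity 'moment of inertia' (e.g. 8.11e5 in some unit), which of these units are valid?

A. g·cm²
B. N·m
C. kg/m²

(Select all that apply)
A

moment of inertia has SI base units: kg * m^2

Checking each option against kg * m^2:
  A. g·cm²: ✓ matches
  B. N·m: ✗ does not match
  C. kg/m²: ✗ does not match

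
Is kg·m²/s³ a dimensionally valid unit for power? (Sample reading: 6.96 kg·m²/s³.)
Yes

power has SI base units: kg * m^2 / s^3
kg·m²/s³ reduces to the same SI base units, so it is a valid unit for power.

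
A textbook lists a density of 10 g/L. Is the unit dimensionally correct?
Yes

density has SI base units: kg / m^3
g/L reduces to the same SI base units, so it is a valid unit for density.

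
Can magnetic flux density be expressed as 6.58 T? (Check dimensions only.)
Yes

magnetic flux density has SI base units: kg / (A * s^2)
T reduces to the same SI base units, so it is a valid unit for magnetic flux density.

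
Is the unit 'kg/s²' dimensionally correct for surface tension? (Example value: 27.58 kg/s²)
Yes

surface tension has SI base units: kg / s^2
kg/s² reduces to the same SI base units, so it is a valid unit for surface tension.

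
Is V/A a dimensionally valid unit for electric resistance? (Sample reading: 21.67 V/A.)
Yes

electric resistance has SI base units: kg * m^2 / (A^2 * s^3)
V/A reduces to the same SI base units, so it is a valid unit for electric resistance.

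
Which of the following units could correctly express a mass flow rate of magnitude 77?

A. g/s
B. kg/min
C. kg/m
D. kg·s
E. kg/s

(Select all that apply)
A, B, E

mass flow rate has SI base units: kg / s

Checking each option against kg / s:
  A. g/s: ✓ matches
  B. kg/min: ✓ matches
  C. kg/m: ✗ does not match
  D. kg·s: ✗ does not match
  E. kg/s: ✓ matches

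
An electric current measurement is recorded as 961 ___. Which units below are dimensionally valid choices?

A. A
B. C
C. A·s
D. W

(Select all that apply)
A

electric current has SI base units: A

Checking each option against A:
  A. A: ✓ matches
  B. C: ✗ does not match
  C. A·s: ✗ does not match
  D. W: ✗ does not match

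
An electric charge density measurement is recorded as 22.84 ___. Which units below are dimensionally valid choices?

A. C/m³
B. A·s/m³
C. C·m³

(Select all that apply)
A, B

electric charge density has SI base units: A * s / m^3

Checking each option against A * s / m^3:
  A. C/m³: ✓ matches
  B. A·s/m³: ✓ matches
  C. C·m³: ✗ does not match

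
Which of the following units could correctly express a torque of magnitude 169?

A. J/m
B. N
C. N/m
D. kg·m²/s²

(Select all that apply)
D

torque has SI base units: kg * m^2 / s^2

Checking each option against kg * m^2 / s^2:
  A. J/m: ✗ does not match
  B. N: ✗ does not match
  C. N/m: ✗ does not match
  D. kg·m²/s²: ✓ matches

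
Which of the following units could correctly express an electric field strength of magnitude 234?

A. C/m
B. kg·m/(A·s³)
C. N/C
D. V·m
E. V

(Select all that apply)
B, C

electric field strength has SI base units: kg * m / (A * s^3)

Checking each option against kg * m / (A * s^3):
  A. C/m: ✗ does not match
  B. kg·m/(A·s³): ✓ matches
  C. N/C: ✓ matches
  D. V·m: ✗ does not match
  E. V: ✗ does not match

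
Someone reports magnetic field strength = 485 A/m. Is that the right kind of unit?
Yes

magnetic field strength has SI base units: A / m
A/m reduces to the same SI base units, so it is a valid unit for magnetic field strength.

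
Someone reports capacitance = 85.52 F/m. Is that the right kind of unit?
No

capacitance has SI base units: A^2 * s^4 / (kg * m^2)
F/m does NOT reduce to A^2 * s^4 / (kg * m^2); a valid unit for capacitance would be e.g. F.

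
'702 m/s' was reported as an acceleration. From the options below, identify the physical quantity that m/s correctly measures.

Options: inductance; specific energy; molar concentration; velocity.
velocity

acceleration should have units dimensionally equivalent to m / s^2 (e.g. m/s²).
The given unit 'm/s' reduces to m / s. Of the listed options, that is the dimensionality of velocity.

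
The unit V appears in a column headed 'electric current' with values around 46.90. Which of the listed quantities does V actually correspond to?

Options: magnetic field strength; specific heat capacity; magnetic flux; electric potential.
electric potential

electric current should have units dimensionally equivalent to A (e.g. A).
The given unit 'V' reduces to kg * m^2 / (A * s^3). Of the listed options, that is the dimensionality of electric potential.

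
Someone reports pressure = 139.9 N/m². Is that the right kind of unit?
Yes

pressure has SI base units: kg / (m * s^2)
N/m² reduces to the same SI base units, so it is a valid unit for pressure.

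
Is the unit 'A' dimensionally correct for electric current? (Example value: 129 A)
Yes

electric current has SI base units: A
A reduces to the same SI base units, so it is a valid unit for electric current.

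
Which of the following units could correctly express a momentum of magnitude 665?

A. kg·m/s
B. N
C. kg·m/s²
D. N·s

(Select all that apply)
A, D

momentum has SI base units: kg * m / s

Checking each option against kg * m / s:
  A. kg·m/s: ✓ matches
  B. N: ✗ does not match
  C. kg·m/s²: ✗ does not match
  D. N·s: ✓ matches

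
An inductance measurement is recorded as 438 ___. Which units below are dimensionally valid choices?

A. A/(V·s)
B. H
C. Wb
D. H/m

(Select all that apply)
B

inductance has SI base units: kg * m^2 / (A^2 * s^2)

Checking each option against kg * m^2 / (A^2 * s^2):
  A. A/(V·s): ✗ does not match
  B. H: ✓ matches
  C. Wb: ✗ does not match
  D. H/m: ✗ does not match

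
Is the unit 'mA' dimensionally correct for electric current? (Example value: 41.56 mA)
Yes

electric current has SI base units: A
mA reduces to the same SI base units, so it is a valid unit for electric current.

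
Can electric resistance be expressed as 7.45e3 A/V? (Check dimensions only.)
No

electric resistance has SI base units: kg * m^2 / (A^2 * s^3)
A/V does NOT reduce to kg * m^2 / (A^2 * s^3); a valid unit for electric resistance would be e.g. Ω.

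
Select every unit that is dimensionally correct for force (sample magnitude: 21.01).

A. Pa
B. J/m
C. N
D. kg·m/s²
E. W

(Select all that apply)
B, C, D

force has SI base units: kg * m / s^2

Checking each option against kg * m / s^2:
  A. Pa: ✗ does not match
  B. J/m: ✓ matches
  C. N: ✓ matches
  D. kg·m/s²: ✓ matches
  E. W: ✗ does not match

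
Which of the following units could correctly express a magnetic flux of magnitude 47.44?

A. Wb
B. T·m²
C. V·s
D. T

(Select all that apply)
A, B, C

magnetic flux has SI base units: kg * m^2 / (A * s^2)

Checking each option against kg * m^2 / (A * s^2):
  A. Wb: ✓ matches
  B. T·m²: ✓ matches
  C. V·s: ✓ matches
  D. T: ✗ does not match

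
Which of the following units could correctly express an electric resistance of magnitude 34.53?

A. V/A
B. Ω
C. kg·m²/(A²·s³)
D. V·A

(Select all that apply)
A, B, C

electric resistance has SI base units: kg * m^2 / (A^2 * s^3)

Checking each option against kg * m^2 / (A^2 * s^3):
  A. V/A: ✓ matches
  B. Ω: ✓ matches
  C. kg·m²/(A²·s³): ✓ matches
  D. V·A: ✗ does not match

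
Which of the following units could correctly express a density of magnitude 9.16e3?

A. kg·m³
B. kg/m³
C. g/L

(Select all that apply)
B, C

density has SI base units: kg / m^3

Checking each option against kg / m^3:
  A. kg·m³: ✗ does not match
  B. kg/m³: ✓ matches
  C. g/L: ✓ matches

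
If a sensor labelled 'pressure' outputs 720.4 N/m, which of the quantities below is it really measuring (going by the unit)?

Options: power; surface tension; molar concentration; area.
surface tension

pressure should have units dimensionally equivalent to kg / (m * s^2) (e.g. Pa).
The given unit 'N/m' reduces to kg / s^2. Of the listed options, that is the dimensionality of surface tension.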